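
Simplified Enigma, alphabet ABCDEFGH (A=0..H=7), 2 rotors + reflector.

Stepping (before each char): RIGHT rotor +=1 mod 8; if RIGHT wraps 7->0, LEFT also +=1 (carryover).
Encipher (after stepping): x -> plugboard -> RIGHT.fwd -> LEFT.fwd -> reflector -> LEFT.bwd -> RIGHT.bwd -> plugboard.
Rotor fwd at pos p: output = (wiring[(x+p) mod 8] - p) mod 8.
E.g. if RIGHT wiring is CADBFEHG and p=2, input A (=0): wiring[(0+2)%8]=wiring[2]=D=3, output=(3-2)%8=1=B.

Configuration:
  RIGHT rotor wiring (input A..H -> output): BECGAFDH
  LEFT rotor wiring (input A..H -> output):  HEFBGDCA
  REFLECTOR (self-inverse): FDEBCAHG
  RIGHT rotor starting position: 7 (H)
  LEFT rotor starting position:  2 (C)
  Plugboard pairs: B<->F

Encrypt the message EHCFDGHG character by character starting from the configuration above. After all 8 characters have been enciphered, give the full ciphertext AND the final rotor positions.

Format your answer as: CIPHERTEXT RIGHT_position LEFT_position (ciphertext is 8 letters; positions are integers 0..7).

Answer: GAEHBFAB 7 3

Derivation:
Char 1 ('E'): step: R->0, L->3 (L advanced); E->plug->E->R->A->L->G->refl->H->L'->D->R'->G->plug->G
Char 2 ('H'): step: R->1, L=3; H->plug->H->R->A->L->G->refl->H->L'->D->R'->A->plug->A
Char 3 ('C'): step: R->2, L=3; C->plug->C->R->G->L->B->refl->D->L'->B->R'->E->plug->E
Char 4 ('F'): step: R->3, L=3; F->plug->B->R->F->L->E->refl->C->L'->H->R'->H->plug->H
Char 5 ('D'): step: R->4, L=3; D->plug->D->R->D->L->H->refl->G->L'->A->R'->F->plug->B
Char 6 ('G'): step: R->5, L=3; G->plug->G->R->B->L->D->refl->B->L'->G->R'->B->plug->F
Char 7 ('H'): step: R->6, L=3; H->plug->H->R->H->L->C->refl->E->L'->F->R'->A->plug->A
Char 8 ('G'): step: R->7, L=3; G->plug->G->R->G->L->B->refl->D->L'->B->R'->F->plug->B
Final: ciphertext=GAEHBFAB, RIGHT=7, LEFT=3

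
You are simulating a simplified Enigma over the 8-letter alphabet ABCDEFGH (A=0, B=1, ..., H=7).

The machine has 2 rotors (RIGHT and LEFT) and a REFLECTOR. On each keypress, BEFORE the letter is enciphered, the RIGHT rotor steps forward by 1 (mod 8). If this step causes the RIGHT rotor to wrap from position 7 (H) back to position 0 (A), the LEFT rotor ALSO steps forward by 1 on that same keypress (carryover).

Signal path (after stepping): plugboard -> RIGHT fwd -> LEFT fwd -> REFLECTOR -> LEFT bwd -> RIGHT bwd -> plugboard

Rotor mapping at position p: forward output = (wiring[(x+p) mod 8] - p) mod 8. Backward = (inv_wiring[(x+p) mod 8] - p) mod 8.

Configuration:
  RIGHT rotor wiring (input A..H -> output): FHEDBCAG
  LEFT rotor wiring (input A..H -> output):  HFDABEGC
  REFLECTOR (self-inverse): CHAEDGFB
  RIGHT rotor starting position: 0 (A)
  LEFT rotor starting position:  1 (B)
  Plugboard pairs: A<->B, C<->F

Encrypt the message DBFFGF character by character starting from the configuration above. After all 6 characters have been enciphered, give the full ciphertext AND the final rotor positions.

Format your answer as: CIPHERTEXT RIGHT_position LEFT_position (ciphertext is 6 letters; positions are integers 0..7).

Char 1 ('D'): step: R->1, L=1; D->plug->D->R->A->L->E->refl->D->L'->E->R'->H->plug->H
Char 2 ('B'): step: R->2, L=1; B->plug->A->R->C->L->H->refl->B->L'->G->R'->E->plug->E
Char 3 ('F'): step: R->3, L=1; F->plug->C->R->H->L->G->refl->F->L'->F->R'->D->plug->D
Char 4 ('F'): step: R->4, L=1; F->plug->C->R->E->L->D->refl->E->L'->A->R'->G->plug->G
Char 5 ('G'): step: R->5, L=1; G->plug->G->R->G->L->B->refl->H->L'->C->R'->E->plug->E
Char 6 ('F'): step: R->6, L=1; F->plug->C->R->H->L->G->refl->F->L'->F->R'->F->plug->C
Final: ciphertext=HEDGEC, RIGHT=6, LEFT=1

Answer: HEDGEC 6 1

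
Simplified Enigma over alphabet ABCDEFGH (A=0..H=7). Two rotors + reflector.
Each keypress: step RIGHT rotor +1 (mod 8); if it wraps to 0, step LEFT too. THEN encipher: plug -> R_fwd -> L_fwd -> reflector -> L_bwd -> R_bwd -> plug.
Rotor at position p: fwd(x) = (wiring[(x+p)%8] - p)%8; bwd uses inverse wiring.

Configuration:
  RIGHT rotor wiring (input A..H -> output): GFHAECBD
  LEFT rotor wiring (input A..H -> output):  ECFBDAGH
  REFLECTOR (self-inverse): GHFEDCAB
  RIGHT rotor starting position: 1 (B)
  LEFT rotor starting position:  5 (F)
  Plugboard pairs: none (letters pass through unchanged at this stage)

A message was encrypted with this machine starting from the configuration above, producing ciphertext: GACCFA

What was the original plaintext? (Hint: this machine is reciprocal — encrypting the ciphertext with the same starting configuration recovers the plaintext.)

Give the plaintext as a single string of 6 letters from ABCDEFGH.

Answer: CCDEHH

Derivation:
Char 1 ('G'): step: R->2, L=5; G->plug->G->R->E->L->F->refl->C->L'->C->R'->C->plug->C
Char 2 ('A'): step: R->3, L=5; A->plug->A->R->F->L->A->refl->G->L'->H->R'->C->plug->C
Char 3 ('C'): step: R->4, L=5; C->plug->C->R->F->L->A->refl->G->L'->H->R'->D->plug->D
Char 4 ('C'): step: R->5, L=5; C->plug->C->R->G->L->E->refl->D->L'->A->R'->E->plug->E
Char 5 ('F'): step: R->6, L=5; F->plug->F->R->C->L->C->refl->F->L'->E->R'->H->plug->H
Char 6 ('A'): step: R->7, L=5; A->plug->A->R->E->L->F->refl->C->L'->C->R'->H->plug->H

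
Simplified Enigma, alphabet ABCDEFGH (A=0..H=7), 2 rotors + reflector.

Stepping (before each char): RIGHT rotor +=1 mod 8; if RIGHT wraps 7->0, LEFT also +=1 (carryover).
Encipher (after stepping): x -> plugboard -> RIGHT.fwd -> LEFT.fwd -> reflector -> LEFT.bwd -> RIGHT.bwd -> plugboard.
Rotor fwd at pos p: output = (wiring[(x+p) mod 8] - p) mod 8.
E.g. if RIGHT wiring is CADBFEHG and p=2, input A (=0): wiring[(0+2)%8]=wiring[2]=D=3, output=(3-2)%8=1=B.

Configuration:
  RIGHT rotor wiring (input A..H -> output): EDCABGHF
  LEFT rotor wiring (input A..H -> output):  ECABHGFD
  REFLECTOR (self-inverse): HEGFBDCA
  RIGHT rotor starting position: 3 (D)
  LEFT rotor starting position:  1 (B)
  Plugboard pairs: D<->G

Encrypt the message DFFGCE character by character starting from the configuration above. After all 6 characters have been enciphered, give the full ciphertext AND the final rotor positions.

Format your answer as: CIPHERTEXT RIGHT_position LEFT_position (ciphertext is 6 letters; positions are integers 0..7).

Char 1 ('D'): step: R->4, L=1; D->plug->G->R->G->L->C->refl->G->L'->D->R'->C->plug->C
Char 2 ('F'): step: R->5, L=1; F->plug->F->R->F->L->E->refl->B->L'->A->R'->C->plug->C
Char 3 ('F'): step: R->6, L=1; F->plug->F->R->C->L->A->refl->H->L'->B->R'->A->plug->A
Char 4 ('G'): step: R->7, L=1; G->plug->D->R->D->L->G->refl->C->L'->G->R'->A->plug->A
Char 5 ('C'): step: R->0, L->2 (L advanced); C->plug->C->R->C->L->F->refl->D->L'->E->R'->A->plug->A
Char 6 ('E'): step: R->1, L=2; E->plug->E->R->F->L->B->refl->E->L'->D->R'->H->plug->H
Final: ciphertext=CCAAAH, RIGHT=1, LEFT=2

Answer: CCAAAH 1 2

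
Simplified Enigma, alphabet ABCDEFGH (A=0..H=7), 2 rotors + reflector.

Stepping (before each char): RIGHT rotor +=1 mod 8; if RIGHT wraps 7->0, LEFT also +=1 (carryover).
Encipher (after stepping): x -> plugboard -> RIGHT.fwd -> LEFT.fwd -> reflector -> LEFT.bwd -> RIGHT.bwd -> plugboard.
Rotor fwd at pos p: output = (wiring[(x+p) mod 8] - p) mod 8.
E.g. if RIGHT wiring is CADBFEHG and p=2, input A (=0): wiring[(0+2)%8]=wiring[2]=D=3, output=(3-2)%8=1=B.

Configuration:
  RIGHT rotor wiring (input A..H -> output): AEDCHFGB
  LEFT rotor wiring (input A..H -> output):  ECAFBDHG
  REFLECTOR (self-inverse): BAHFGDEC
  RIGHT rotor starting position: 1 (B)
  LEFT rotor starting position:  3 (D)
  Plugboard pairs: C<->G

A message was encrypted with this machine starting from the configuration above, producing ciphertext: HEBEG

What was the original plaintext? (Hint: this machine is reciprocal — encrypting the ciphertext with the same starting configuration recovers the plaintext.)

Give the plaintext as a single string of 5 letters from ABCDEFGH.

Char 1 ('H'): step: R->2, L=3; H->plug->H->R->C->L->A->refl->B->L'->F->R'->C->plug->G
Char 2 ('E'): step: R->3, L=3; E->plug->E->R->G->L->H->refl->C->L'->A->R'->H->plug->H
Char 3 ('B'): step: R->4, L=3; B->plug->B->R->B->L->G->refl->E->L'->D->R'->A->plug->A
Char 4 ('E'): step: R->5, L=3; E->plug->E->R->H->L->F->refl->D->L'->E->R'->C->plug->G
Char 5 ('G'): step: R->6, L=3; G->plug->C->R->C->L->A->refl->B->L'->F->R'->E->plug->E

Answer: GHAGE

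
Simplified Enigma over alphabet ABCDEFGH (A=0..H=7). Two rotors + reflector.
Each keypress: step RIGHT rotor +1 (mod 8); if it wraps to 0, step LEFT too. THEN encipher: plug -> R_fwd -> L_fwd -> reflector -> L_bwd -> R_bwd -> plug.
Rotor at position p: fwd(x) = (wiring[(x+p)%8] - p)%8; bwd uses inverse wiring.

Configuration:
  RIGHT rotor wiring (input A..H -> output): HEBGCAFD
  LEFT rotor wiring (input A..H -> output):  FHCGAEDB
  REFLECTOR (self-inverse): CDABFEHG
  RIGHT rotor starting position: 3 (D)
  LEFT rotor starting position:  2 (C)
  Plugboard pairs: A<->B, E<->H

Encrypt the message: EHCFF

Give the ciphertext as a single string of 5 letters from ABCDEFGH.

Char 1 ('E'): step: R->4, L=2; E->plug->H->R->C->L->G->refl->H->L'->F->R'->G->plug->G
Char 2 ('H'): step: R->5, L=2; H->plug->E->R->H->L->F->refl->E->L'->B->R'->G->plug->G
Char 3 ('C'): step: R->6, L=2; C->plug->C->R->B->L->E->refl->F->L'->H->R'->A->plug->B
Char 4 ('F'): step: R->7, L=2; F->plug->F->R->D->L->C->refl->A->L'->A->R'->B->plug->A
Char 5 ('F'): step: R->0, L->3 (L advanced); F->plug->F->R->A->L->D->refl->B->L'->C->R'->E->plug->H

Answer: GGBAH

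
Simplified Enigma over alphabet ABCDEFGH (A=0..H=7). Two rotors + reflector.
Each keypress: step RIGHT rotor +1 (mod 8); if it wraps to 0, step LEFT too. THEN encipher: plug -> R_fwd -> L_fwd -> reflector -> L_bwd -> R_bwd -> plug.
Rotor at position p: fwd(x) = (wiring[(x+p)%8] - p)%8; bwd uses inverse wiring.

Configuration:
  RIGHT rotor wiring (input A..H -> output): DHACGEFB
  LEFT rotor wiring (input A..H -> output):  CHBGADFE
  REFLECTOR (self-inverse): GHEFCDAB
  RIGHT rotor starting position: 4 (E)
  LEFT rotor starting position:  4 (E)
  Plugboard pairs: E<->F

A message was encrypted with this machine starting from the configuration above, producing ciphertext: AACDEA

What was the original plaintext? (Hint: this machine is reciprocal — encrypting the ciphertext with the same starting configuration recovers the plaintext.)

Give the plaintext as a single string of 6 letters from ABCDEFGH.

Answer: BGEFDD

Derivation:
Char 1 ('A'): step: R->5, L=4; A->plug->A->R->H->L->C->refl->E->L'->A->R'->B->plug->B
Char 2 ('A'): step: R->6, L=4; A->plug->A->R->H->L->C->refl->E->L'->A->R'->G->plug->G
Char 3 ('C'): step: R->7, L=4; C->plug->C->R->A->L->E->refl->C->L'->H->R'->F->plug->E
Char 4 ('D'): step: R->0, L->5 (L advanced); D->plug->D->R->C->L->H->refl->B->L'->G->R'->E->plug->F
Char 5 ('E'): step: R->1, L=5; E->plug->F->R->E->L->C->refl->E->L'->F->R'->D->plug->D
Char 6 ('A'): step: R->2, L=5; A->plug->A->R->G->L->B->refl->H->L'->C->R'->D->plug->D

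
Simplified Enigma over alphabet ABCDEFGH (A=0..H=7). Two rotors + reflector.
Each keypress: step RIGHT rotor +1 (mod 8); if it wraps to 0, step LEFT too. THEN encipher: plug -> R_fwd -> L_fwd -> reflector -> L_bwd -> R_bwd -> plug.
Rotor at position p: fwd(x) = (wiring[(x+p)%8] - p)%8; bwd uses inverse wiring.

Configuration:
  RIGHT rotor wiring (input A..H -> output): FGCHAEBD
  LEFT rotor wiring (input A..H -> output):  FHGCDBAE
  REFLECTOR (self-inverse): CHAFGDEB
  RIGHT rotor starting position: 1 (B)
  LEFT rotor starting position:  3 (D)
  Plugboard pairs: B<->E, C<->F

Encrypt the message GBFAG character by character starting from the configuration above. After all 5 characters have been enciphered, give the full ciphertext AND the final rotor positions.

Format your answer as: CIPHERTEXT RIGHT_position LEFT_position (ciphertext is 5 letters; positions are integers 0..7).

Char 1 ('G'): step: R->2, L=3; G->plug->G->R->D->L->F->refl->D->L'->H->R'->E->plug->B
Char 2 ('B'): step: R->3, L=3; B->plug->E->R->A->L->H->refl->B->L'->E->R'->A->plug->A
Char 3 ('F'): step: R->4, L=3; F->plug->C->R->F->L->C->refl->A->L'->B->R'->E->plug->B
Char 4 ('A'): step: R->5, L=3; A->plug->A->R->H->L->D->refl->F->L'->D->R'->H->plug->H
Char 5 ('G'): step: R->6, L=3; G->plug->G->R->C->L->G->refl->E->L'->G->R'->H->plug->H
Final: ciphertext=BABHH, RIGHT=6, LEFT=3

Answer: BABHH 6 3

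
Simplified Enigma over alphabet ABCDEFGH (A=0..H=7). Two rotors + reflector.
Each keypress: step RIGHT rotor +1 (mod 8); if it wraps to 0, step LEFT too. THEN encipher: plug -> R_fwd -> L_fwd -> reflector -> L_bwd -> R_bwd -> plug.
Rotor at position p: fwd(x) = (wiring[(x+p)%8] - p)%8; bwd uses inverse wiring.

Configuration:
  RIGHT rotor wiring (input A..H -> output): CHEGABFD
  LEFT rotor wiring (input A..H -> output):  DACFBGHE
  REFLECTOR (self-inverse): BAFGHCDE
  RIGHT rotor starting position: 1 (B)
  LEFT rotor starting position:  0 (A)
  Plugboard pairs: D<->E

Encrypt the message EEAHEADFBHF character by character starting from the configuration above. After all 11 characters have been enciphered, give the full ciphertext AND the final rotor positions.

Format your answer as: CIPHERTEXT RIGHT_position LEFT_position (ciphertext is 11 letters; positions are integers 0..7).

Char 1 ('E'): step: R->2, L=0; E->plug->D->R->H->L->E->refl->H->L'->G->R'->C->plug->C
Char 2 ('E'): step: R->3, L=0; E->plug->D->R->C->L->C->refl->F->L'->D->R'->A->plug->A
Char 3 ('A'): step: R->4, L=0; A->plug->A->R->E->L->B->refl->A->L'->B->R'->C->plug->C
Char 4 ('H'): step: R->5, L=0; H->plug->H->R->D->L->F->refl->C->L'->C->R'->E->plug->D
Char 5 ('E'): step: R->6, L=0; E->plug->D->R->B->L->A->refl->B->L'->E->R'->C->plug->C
Char 6 ('A'): step: R->7, L=0; A->plug->A->R->E->L->B->refl->A->L'->B->R'->F->plug->F
Char 7 ('D'): step: R->0, L->1 (L advanced); D->plug->E->R->A->L->H->refl->E->L'->C->R'->A->plug->A
Char 8 ('F'): step: R->1, L=1; F->plug->F->R->E->L->F->refl->C->L'->H->R'->D->plug->E
Char 9 ('B'): step: R->2, L=1; B->plug->B->R->E->L->F->refl->C->L'->H->R'->D->plug->E
Char 10 ('H'): step: R->3, L=1; H->plug->H->R->B->L->B->refl->A->L'->D->R'->A->plug->A
Char 11 ('F'): step: R->4, L=1; F->plug->F->R->D->L->A->refl->B->L'->B->R'->C->plug->C
Final: ciphertext=CACDCFAEEAC, RIGHT=4, LEFT=1

Answer: CACDCFAEEAC 4 1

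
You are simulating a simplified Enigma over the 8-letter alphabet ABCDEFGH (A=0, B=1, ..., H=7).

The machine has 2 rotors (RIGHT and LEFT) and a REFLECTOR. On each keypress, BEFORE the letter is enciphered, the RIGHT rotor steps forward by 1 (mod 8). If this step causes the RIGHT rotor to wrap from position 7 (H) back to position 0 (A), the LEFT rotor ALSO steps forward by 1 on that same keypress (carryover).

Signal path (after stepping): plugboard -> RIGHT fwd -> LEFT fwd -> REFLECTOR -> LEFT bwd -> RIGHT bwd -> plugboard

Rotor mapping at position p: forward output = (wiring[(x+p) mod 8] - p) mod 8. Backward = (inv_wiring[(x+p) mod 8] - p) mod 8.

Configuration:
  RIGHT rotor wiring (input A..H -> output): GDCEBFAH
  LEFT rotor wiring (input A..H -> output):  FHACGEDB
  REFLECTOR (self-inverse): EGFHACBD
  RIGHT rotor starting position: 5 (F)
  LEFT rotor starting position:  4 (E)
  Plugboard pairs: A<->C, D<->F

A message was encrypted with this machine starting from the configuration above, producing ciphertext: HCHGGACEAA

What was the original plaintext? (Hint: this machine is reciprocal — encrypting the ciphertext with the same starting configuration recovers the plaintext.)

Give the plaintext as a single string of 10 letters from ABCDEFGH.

Answer: EFEEEDHHFG

Derivation:
Char 1 ('H'): step: R->6, L=4; H->plug->H->R->H->L->G->refl->B->L'->E->R'->E->plug->E
Char 2 ('C'): step: R->7, L=4; C->plug->A->R->A->L->C->refl->F->L'->D->R'->D->plug->F
Char 3 ('H'): step: R->0, L->5 (L advanced); H->plug->H->R->H->L->B->refl->G->L'->B->R'->E->plug->E
Char 4 ('G'): step: R->1, L=5; G->plug->G->R->G->L->F->refl->C->L'->E->R'->E->plug->E
Char 5 ('G'): step: R->2, L=5; G->plug->G->R->E->L->C->refl->F->L'->G->R'->E->plug->E
Char 6 ('A'): step: R->3, L=5; A->plug->C->R->C->L->E->refl->A->L'->D->R'->F->plug->D
Char 7 ('C'): step: R->4, L=5; C->plug->A->R->F->L->D->refl->H->L'->A->R'->H->plug->H
Char 8 ('E'): step: R->5, L=5; E->plug->E->R->G->L->F->refl->C->L'->E->R'->H->plug->H
Char 9 ('A'): step: R->6, L=5; A->plug->C->R->A->L->H->refl->D->L'->F->R'->D->plug->F
Char 10 ('A'): step: R->7, L=5; A->plug->C->R->E->L->C->refl->F->L'->G->R'->G->plug->G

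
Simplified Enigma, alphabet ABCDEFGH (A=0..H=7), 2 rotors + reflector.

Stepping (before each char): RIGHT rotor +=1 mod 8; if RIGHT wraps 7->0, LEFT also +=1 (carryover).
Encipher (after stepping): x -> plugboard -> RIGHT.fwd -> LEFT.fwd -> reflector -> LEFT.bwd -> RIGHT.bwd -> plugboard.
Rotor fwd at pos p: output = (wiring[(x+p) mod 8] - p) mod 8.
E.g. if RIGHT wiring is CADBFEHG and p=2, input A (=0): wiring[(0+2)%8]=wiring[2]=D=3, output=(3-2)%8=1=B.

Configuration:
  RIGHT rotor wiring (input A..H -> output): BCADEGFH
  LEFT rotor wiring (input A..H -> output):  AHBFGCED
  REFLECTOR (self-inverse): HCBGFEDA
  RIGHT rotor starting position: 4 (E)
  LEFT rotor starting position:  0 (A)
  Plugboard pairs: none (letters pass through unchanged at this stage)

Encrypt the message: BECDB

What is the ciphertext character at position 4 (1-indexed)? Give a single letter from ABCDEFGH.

Char 1 ('B'): step: R->5, L=0; B->plug->B->R->A->L->A->refl->H->L'->B->R'->A->plug->A
Char 2 ('E'): step: R->6, L=0; E->plug->E->R->C->L->B->refl->C->L'->F->R'->F->plug->F
Char 3 ('C'): step: R->7, L=0; C->plug->C->R->D->L->F->refl->E->L'->G->R'->H->plug->H
Char 4 ('D'): step: R->0, L->1 (L advanced); D->plug->D->R->D->L->F->refl->E->L'->C->R'->B->plug->B

B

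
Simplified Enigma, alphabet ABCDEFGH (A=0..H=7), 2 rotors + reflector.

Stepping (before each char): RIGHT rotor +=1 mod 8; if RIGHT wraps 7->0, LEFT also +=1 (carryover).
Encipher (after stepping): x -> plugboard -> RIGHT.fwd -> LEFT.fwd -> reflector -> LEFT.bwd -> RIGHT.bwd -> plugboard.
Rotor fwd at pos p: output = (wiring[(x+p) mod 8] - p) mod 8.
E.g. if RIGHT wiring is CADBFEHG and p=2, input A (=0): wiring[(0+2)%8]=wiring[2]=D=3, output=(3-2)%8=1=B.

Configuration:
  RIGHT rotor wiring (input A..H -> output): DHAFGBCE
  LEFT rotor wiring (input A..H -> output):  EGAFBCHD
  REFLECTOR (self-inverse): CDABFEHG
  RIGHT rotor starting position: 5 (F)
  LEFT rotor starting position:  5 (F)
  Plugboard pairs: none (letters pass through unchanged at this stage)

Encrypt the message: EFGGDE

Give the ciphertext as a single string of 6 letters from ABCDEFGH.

Answer: HCDCGD

Derivation:
Char 1 ('E'): step: R->6, L=5; E->plug->E->R->C->L->G->refl->H->L'->D->R'->H->plug->H
Char 2 ('F'): step: R->7, L=5; F->plug->F->R->H->L->E->refl->F->L'->A->R'->C->plug->C
Char 3 ('G'): step: R->0, L->6 (L advanced); G->plug->G->R->C->L->G->refl->H->L'->F->R'->D->plug->D
Char 4 ('G'): step: R->1, L=6; G->plug->G->R->D->L->A->refl->C->L'->E->R'->C->plug->C
Char 5 ('D'): step: R->2, L=6; D->plug->D->R->H->L->E->refl->F->L'->B->R'->G->plug->G
Char 6 ('E'): step: R->3, L=6; E->plug->E->R->B->L->F->refl->E->L'->H->R'->D->plug->D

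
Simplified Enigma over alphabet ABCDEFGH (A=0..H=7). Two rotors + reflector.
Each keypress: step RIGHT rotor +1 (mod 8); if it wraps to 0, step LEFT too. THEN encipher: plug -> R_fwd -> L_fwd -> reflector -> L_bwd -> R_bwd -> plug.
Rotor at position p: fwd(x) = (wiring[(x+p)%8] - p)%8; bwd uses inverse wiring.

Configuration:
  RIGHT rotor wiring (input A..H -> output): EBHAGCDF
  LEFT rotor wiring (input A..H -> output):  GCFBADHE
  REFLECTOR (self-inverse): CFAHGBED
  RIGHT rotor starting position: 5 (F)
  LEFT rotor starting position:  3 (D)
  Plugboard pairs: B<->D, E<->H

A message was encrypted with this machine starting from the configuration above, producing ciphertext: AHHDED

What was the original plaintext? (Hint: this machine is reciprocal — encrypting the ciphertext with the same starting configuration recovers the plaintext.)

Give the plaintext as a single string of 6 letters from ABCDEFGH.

Char 1 ('A'): step: R->6, L=3; A->plug->A->R->F->L->D->refl->H->L'->G->R'->C->plug->C
Char 2 ('H'): step: R->7, L=3; H->plug->E->R->B->L->F->refl->B->L'->E->R'->H->plug->E
Char 3 ('H'): step: R->0, L->4 (L advanced); H->plug->E->R->G->L->B->refl->F->L'->H->R'->C->plug->C
Char 4 ('D'): step: R->1, L=4; D->plug->B->R->G->L->B->refl->F->L'->H->R'->C->plug->C
Char 5 ('E'): step: R->2, L=4; E->plug->H->R->H->L->F->refl->B->L'->G->R'->B->plug->D
Char 6 ('D'): step: R->3, L=4; D->plug->B->R->D->L->A->refl->C->L'->E->R'->H->plug->E

Answer: CECCDE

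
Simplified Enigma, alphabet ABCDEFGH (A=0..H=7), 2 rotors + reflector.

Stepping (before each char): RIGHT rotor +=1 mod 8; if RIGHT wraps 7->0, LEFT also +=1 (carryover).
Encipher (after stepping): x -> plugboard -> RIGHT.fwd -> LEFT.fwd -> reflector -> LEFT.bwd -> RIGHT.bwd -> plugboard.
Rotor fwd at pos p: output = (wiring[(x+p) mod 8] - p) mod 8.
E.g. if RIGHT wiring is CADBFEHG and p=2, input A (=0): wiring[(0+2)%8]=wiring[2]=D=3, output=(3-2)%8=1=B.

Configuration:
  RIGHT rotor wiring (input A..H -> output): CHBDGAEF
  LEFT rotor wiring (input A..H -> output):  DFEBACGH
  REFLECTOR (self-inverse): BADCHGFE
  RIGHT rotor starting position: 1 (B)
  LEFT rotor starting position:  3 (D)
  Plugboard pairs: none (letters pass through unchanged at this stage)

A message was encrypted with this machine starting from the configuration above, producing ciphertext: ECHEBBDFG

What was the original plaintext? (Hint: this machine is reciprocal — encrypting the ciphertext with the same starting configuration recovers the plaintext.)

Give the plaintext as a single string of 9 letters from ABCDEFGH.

Answer: CFGFFAACC

Derivation:
Char 1 ('E'): step: R->2, L=3; E->plug->E->R->C->L->H->refl->E->L'->E->R'->C->plug->C
Char 2 ('C'): step: R->3, L=3; C->plug->C->R->F->L->A->refl->B->L'->H->R'->F->plug->F
Char 3 ('H'): step: R->4, L=3; H->plug->H->R->H->L->B->refl->A->L'->F->R'->G->plug->G
Char 4 ('E'): step: R->5, L=3; E->plug->E->R->C->L->H->refl->E->L'->E->R'->F->plug->F
Char 5 ('B'): step: R->6, L=3; B->plug->B->R->H->L->B->refl->A->L'->F->R'->F->plug->F
Char 6 ('B'): step: R->7, L=3; B->plug->B->R->D->L->D->refl->C->L'->G->R'->A->plug->A
Char 7 ('D'): step: R->0, L->4 (L advanced); D->plug->D->R->D->L->D->refl->C->L'->C->R'->A->plug->A
Char 8 ('F'): step: R->1, L=4; F->plug->F->R->D->L->D->refl->C->L'->C->R'->C->plug->C
Char 9 ('G'): step: R->2, L=4; G->plug->G->R->A->L->E->refl->H->L'->E->R'->C->plug->C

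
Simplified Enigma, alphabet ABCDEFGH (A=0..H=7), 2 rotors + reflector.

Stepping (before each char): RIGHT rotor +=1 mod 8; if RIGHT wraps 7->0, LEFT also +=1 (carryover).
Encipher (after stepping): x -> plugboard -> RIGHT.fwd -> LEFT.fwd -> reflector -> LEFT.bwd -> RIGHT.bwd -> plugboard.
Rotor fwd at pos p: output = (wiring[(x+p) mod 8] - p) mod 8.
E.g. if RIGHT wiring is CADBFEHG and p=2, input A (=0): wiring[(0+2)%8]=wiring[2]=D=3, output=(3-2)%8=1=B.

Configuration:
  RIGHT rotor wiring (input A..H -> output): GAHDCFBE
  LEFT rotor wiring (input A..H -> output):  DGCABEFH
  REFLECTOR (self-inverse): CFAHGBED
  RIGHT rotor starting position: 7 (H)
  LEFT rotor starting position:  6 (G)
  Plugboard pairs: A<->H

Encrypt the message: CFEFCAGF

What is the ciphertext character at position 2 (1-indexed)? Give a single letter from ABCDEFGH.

Char 1 ('C'): step: R->0, L->7 (L advanced); C->plug->C->R->H->L->G->refl->E->L'->B->R'->G->plug->G
Char 2 ('F'): step: R->1, L=7; F->plug->F->R->A->L->A->refl->C->L'->F->R'->H->plug->A

A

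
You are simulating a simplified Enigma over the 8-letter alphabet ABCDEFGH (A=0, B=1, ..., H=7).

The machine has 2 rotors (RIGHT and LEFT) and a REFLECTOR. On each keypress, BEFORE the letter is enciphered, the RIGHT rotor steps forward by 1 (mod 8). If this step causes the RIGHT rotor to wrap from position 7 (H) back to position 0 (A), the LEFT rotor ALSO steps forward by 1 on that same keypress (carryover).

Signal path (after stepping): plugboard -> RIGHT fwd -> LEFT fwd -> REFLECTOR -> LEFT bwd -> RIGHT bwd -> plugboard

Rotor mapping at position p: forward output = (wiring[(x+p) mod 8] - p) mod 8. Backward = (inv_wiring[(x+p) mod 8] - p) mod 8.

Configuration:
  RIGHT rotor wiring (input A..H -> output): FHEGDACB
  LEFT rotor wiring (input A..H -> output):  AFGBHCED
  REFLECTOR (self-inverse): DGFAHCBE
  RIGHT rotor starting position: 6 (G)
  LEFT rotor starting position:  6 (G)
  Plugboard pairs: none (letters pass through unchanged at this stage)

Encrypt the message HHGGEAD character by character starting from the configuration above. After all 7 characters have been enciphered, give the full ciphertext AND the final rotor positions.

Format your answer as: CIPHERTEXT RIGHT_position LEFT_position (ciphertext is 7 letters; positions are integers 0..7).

Answer: EGBECBA 5 7

Derivation:
Char 1 ('H'): step: R->7, L=6; H->plug->H->R->D->L->H->refl->E->L'->H->R'->E->plug->E
Char 2 ('H'): step: R->0, L->7 (L advanced); H->plug->H->R->B->L->B->refl->G->L'->C->R'->G->plug->G
Char 3 ('G'): step: R->1, L=7; G->plug->G->R->A->L->E->refl->H->L'->D->R'->B->plug->B
Char 4 ('G'): step: R->2, L=7; G->plug->G->R->D->L->H->refl->E->L'->A->R'->E->plug->E
Char 5 ('E'): step: R->3, L=7; E->plug->E->R->G->L->D->refl->A->L'->F->R'->C->plug->C
Char 6 ('A'): step: R->4, L=7; A->plug->A->R->H->L->F->refl->C->L'->E->R'->B->plug->B
Char 7 ('D'): step: R->5, L=7; D->plug->D->R->A->L->E->refl->H->L'->D->R'->A->plug->A
Final: ciphertext=EGBECBA, RIGHT=5, LEFT=7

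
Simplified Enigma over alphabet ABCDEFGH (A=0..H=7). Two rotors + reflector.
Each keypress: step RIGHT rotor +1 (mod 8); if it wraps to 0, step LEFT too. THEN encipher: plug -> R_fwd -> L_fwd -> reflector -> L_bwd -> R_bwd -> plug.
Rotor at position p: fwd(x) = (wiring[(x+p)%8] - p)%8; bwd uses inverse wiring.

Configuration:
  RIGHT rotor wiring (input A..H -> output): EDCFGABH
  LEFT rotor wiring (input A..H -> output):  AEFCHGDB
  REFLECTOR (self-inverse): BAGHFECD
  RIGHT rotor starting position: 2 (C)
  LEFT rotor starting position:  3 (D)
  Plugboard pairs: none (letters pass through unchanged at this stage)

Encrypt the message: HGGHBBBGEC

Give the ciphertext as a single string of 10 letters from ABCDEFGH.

Answer: EDCGGAEABG

Derivation:
Char 1 ('H'): step: R->3, L=3; H->plug->H->R->H->L->C->refl->G->L'->E->R'->E->plug->E
Char 2 ('G'): step: R->4, L=3; G->plug->G->R->G->L->B->refl->A->L'->D->R'->D->plug->D
Char 3 ('G'): step: R->5, L=3; G->plug->G->R->A->L->H->refl->D->L'->C->R'->C->plug->C
Char 4 ('H'): step: R->6, L=3; H->plug->H->R->C->L->D->refl->H->L'->A->R'->G->plug->G
Char 5 ('B'): step: R->7, L=3; B->plug->B->R->F->L->F->refl->E->L'->B->R'->G->plug->G
Char 6 ('B'): step: R->0, L->4 (L advanced); B->plug->B->R->D->L->F->refl->E->L'->E->R'->A->plug->A
Char 7 ('B'): step: R->1, L=4; B->plug->B->R->B->L->C->refl->G->L'->H->R'->E->plug->E
Char 8 ('G'): step: R->2, L=4; G->plug->G->R->C->L->H->refl->D->L'->A->R'->A->plug->A
Char 9 ('E'): step: R->3, L=4; E->plug->E->R->E->L->E->refl->F->L'->D->R'->B->plug->B
Char 10 ('C'): step: R->4, L=4; C->plug->C->R->F->L->A->refl->B->L'->G->R'->G->plug->G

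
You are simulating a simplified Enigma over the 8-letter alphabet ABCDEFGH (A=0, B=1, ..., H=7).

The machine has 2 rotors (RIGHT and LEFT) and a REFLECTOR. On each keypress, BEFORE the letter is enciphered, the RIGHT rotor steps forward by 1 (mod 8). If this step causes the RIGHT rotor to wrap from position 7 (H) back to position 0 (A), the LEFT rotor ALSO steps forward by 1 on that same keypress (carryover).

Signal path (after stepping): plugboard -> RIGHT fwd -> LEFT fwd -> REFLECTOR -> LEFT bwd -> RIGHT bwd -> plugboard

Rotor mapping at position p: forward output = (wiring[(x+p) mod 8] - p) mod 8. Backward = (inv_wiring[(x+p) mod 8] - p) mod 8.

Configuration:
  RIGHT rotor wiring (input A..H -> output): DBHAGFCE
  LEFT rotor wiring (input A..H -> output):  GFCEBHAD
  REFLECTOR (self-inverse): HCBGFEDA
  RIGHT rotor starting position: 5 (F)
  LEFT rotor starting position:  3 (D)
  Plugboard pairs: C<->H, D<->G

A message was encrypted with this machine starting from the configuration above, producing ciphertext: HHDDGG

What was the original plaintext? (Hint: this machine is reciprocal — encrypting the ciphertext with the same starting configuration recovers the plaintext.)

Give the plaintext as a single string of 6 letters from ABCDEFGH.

Char 1 ('H'): step: R->6, L=3; H->plug->C->R->F->L->D->refl->G->L'->B->R'->E->plug->E
Char 2 ('H'): step: R->7, L=3; H->plug->C->R->C->L->E->refl->F->L'->D->R'->H->plug->C
Char 3 ('D'): step: R->0, L->4 (L advanced); D->plug->G->R->C->L->E->refl->F->L'->A->R'->D->plug->G
Char 4 ('D'): step: R->1, L=4; D->plug->G->R->D->L->H->refl->A->L'->H->R'->C->plug->H
Char 5 ('G'): step: R->2, L=4; G->plug->D->R->D->L->H->refl->A->L'->H->R'->H->plug->C
Char 6 ('G'): step: R->3, L=4; G->plug->D->R->H->L->A->refl->H->L'->D->R'->B->plug->B

Answer: ECGHCB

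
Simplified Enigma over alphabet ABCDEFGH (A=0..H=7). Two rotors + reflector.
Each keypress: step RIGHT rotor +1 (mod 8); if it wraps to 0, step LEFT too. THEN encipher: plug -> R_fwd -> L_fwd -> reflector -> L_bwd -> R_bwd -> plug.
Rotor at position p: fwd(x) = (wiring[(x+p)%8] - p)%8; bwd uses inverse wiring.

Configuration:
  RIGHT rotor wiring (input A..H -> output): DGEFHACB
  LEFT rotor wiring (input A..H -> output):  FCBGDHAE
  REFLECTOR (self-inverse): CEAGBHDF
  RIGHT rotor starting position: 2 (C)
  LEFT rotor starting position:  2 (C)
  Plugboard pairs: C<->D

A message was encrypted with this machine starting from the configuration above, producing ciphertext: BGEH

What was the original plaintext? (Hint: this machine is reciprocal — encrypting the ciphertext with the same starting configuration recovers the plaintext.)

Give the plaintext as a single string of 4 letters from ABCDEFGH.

Answer: EAHG

Derivation:
Char 1 ('B'): step: R->3, L=2; B->plug->B->R->E->L->G->refl->D->L'->G->R'->E->plug->E
Char 2 ('G'): step: R->4, L=2; G->plug->G->R->A->L->H->refl->F->L'->D->R'->A->plug->A
Char 3 ('E'): step: R->5, L=2; E->plug->E->R->B->L->E->refl->B->L'->C->R'->H->plug->H
Char 4 ('H'): step: R->6, L=2; H->plug->H->R->C->L->B->refl->E->L'->B->R'->G->plug->G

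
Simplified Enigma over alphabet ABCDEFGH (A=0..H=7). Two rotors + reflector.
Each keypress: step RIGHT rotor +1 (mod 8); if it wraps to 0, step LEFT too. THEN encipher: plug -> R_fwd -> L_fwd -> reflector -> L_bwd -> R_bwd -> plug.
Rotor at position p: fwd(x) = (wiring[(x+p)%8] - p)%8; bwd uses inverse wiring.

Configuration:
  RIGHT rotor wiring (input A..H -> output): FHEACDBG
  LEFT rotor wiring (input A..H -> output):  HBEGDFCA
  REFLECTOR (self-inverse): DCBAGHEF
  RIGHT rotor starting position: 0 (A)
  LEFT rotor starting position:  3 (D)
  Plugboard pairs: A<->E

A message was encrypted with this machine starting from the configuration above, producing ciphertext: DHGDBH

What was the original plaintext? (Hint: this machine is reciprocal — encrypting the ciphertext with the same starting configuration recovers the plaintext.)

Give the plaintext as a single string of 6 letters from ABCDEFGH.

Answer: FBABGA

Derivation:
Char 1 ('D'): step: R->1, L=3; D->plug->D->R->B->L->A->refl->D->L'->A->R'->F->plug->F
Char 2 ('H'): step: R->2, L=3; H->plug->H->R->F->L->E->refl->G->L'->G->R'->B->plug->B
Char 3 ('G'): step: R->3, L=3; G->plug->G->R->E->L->F->refl->H->L'->D->R'->E->plug->A
Char 4 ('D'): step: R->4, L=3; D->plug->D->R->C->L->C->refl->B->L'->H->R'->B->plug->B
Char 5 ('B'): step: R->5, L=3; B->plug->B->R->E->L->F->refl->H->L'->D->R'->G->plug->G
Char 6 ('H'): step: R->6, L=3; H->plug->H->R->F->L->E->refl->G->L'->G->R'->E->plug->A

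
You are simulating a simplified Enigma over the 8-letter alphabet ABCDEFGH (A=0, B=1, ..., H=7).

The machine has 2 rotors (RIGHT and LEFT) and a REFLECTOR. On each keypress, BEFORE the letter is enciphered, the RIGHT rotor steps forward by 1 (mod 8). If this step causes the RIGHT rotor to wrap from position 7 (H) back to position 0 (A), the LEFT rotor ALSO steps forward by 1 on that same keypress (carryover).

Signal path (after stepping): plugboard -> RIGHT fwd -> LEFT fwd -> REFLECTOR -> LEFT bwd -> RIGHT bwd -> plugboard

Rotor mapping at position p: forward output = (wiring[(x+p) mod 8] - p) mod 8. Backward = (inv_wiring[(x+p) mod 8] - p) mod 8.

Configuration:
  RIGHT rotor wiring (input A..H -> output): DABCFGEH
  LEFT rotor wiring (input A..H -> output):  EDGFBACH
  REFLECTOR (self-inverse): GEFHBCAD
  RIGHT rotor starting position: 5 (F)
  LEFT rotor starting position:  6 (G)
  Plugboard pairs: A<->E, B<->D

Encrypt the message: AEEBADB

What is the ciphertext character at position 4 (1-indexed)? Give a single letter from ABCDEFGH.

Char 1 ('A'): step: R->6, L=6; A->plug->E->R->D->L->F->refl->C->L'->H->R'->G->plug->G
Char 2 ('E'): step: R->7, L=6; E->plug->A->R->A->L->E->refl->B->L'->B->R'->C->plug->C
Char 3 ('E'): step: R->0, L->7 (L advanced); E->plug->A->R->D->L->H->refl->D->L'->H->R'->H->plug->H
Char 4 ('B'): step: R->1, L=7; B->plug->D->R->E->L->G->refl->A->L'->A->R'->B->plug->D

D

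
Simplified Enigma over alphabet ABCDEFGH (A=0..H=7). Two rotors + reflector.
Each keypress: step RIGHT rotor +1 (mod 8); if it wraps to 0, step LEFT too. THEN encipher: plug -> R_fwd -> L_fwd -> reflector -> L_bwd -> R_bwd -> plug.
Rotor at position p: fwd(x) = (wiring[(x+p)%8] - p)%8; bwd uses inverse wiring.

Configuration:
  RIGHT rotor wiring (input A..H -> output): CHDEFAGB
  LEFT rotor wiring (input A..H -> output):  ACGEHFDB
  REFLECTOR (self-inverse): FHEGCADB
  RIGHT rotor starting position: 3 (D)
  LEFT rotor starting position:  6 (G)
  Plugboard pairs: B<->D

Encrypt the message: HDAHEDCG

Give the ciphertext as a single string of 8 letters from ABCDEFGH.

Char 1 ('H'): step: R->4, L=6; H->plug->H->R->A->L->F->refl->A->L'->E->R'->B->plug->D
Char 2 ('D'): step: R->5, L=6; D->plug->B->R->B->L->D->refl->G->L'->F->R'->D->plug->B
Char 3 ('A'): step: R->6, L=6; A->plug->A->R->A->L->F->refl->A->L'->E->R'->C->plug->C
Char 4 ('H'): step: R->7, L=6; H->plug->H->R->H->L->H->refl->B->L'->G->R'->F->plug->F
Char 5 ('E'): step: R->0, L->7 (L advanced); E->plug->E->R->F->L->A->refl->F->L'->E->R'->D->plug->B
Char 6 ('D'): step: R->1, L=7; D->plug->B->R->C->L->D->refl->G->L'->G->R'->A->plug->A
Char 7 ('C'): step: R->2, L=7; C->plug->C->R->D->L->H->refl->B->L'->B->R'->A->plug->A
Char 8 ('G'): step: R->3, L=7; G->plug->G->R->E->L->F->refl->A->L'->F->R'->C->plug->C

Answer: DBCFBAAC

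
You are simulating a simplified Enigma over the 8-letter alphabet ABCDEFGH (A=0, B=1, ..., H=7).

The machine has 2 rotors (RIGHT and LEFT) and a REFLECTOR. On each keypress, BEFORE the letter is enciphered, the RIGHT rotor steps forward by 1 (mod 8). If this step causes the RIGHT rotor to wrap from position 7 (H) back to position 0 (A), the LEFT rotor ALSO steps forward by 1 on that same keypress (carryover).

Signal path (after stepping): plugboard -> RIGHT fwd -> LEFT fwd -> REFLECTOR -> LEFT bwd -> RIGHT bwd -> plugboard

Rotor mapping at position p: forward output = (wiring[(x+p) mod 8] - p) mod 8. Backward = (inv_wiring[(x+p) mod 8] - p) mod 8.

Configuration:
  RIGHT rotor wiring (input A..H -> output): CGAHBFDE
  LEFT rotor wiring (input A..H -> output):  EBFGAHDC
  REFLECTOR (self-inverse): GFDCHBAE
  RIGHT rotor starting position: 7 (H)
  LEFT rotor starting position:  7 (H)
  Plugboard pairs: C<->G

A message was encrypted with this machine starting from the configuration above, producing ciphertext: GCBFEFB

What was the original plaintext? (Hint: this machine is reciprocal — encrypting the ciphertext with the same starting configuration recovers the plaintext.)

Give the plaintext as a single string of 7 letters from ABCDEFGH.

Answer: FECBGHH

Derivation:
Char 1 ('G'): step: R->0, L->0 (L advanced); G->plug->C->R->A->L->E->refl->H->L'->F->R'->F->plug->F
Char 2 ('C'): step: R->1, L=0; C->plug->G->R->D->L->G->refl->A->L'->E->R'->E->plug->E
Char 3 ('B'): step: R->2, L=0; B->plug->B->R->F->L->H->refl->E->L'->A->R'->G->plug->C
Char 4 ('F'): step: R->3, L=0; F->plug->F->R->H->L->C->refl->D->L'->G->R'->B->plug->B
Char 5 ('E'): step: R->4, L=0; E->plug->E->R->G->L->D->refl->C->L'->H->R'->C->plug->G
Char 6 ('F'): step: R->5, L=0; F->plug->F->R->D->L->G->refl->A->L'->E->R'->H->plug->H
Char 7 ('B'): step: R->6, L=0; B->plug->B->R->G->L->D->refl->C->L'->H->R'->H->plug->H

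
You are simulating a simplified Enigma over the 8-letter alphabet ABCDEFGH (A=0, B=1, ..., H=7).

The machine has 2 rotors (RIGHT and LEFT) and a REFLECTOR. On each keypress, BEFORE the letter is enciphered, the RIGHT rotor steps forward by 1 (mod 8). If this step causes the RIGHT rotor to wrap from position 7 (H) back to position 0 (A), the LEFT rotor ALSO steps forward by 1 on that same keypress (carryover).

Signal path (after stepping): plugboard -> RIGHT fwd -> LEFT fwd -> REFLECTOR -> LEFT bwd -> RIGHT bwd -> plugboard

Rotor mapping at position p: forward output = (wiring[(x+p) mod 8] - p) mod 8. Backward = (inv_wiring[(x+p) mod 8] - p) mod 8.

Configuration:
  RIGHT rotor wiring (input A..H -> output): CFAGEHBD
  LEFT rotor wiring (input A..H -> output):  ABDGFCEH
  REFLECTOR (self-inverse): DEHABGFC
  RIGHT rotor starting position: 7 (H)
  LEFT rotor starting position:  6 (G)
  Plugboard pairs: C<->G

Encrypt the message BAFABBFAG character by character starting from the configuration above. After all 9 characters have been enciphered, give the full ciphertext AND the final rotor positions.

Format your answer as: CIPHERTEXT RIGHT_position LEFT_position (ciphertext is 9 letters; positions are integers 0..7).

Char 1 ('B'): step: R->0, L->7 (L advanced); B->plug->B->R->F->L->G->refl->F->L'->H->R'->F->plug->F
Char 2 ('A'): step: R->1, L=7; A->plug->A->R->E->L->H->refl->C->L'->C->R'->G->plug->C
Char 3 ('F'): step: R->2, L=7; F->plug->F->R->B->L->B->refl->E->L'->D->R'->H->plug->H
Char 4 ('A'): step: R->3, L=7; A->plug->A->R->D->L->E->refl->B->L'->B->R'->B->plug->B
Char 5 ('B'): step: R->4, L=7; B->plug->B->R->D->L->E->refl->B->L'->B->R'->F->plug->F
Char 6 ('B'): step: R->5, L=7; B->plug->B->R->E->L->H->refl->C->L'->C->R'->A->plug->A
Char 7 ('F'): step: R->6, L=7; F->plug->F->R->A->L->A->refl->D->L'->G->R'->G->plug->C
Char 8 ('A'): step: R->7, L=7; A->plug->A->R->E->L->H->refl->C->L'->C->R'->H->plug->H
Char 9 ('G'): step: R->0, L->0 (L advanced); G->plug->C->R->A->L->A->refl->D->L'->C->R'->A->plug->A
Final: ciphertext=FCHBFACHA, RIGHT=0, LEFT=0

Answer: FCHBFACHA 0 0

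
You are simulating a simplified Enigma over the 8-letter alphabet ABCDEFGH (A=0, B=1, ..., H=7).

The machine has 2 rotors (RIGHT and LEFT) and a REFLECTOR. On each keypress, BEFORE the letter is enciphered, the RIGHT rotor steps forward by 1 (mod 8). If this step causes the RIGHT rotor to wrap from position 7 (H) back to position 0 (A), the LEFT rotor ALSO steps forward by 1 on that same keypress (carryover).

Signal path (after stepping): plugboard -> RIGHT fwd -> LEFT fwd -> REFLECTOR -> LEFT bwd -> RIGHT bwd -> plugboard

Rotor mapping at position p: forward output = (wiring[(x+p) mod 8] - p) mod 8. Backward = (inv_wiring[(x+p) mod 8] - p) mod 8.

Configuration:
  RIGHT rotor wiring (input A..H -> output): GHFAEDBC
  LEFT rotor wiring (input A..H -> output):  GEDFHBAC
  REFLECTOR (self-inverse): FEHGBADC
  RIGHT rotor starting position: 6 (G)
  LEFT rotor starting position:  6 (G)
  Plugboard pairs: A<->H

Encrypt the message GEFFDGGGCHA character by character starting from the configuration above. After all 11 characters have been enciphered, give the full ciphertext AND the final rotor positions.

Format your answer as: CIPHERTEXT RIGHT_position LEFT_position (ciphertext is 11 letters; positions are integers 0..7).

Char 1 ('G'): step: R->7, L=6; G->plug->G->R->E->L->F->refl->A->L'->C->R'->H->plug->A
Char 2 ('E'): step: R->0, L->7 (L advanced); E->plug->E->R->E->L->G->refl->D->L'->A->R'->D->plug->D
Char 3 ('F'): step: R->1, L=7; F->plug->F->R->A->L->D->refl->G->L'->E->R'->B->plug->B
Char 4 ('F'): step: R->2, L=7; F->plug->F->R->A->L->D->refl->G->L'->E->R'->G->plug->G
Char 5 ('D'): step: R->3, L=7; D->plug->D->R->G->L->C->refl->H->L'->B->R'->B->plug->B
Char 6 ('G'): step: R->4, L=7; G->plug->G->R->B->L->H->refl->C->L'->G->R'->D->plug->D
Char 7 ('G'): step: R->5, L=7; G->plug->G->R->D->L->E->refl->B->L'->H->R'->H->plug->A
Char 8 ('G'): step: R->6, L=7; G->plug->G->R->G->L->C->refl->H->L'->B->R'->D->plug->D
Char 9 ('C'): step: R->7, L=7; C->plug->C->R->A->L->D->refl->G->L'->E->R'->G->plug->G
Char 10 ('H'): step: R->0, L->0 (L advanced); H->plug->A->R->G->L->A->refl->F->L'->D->R'->F->plug->F
Char 11 ('A'): step: R->1, L=0; A->plug->H->R->F->L->B->refl->E->L'->B->R'->G->plug->G
Final: ciphertext=ADBGBDADGFG, RIGHT=1, LEFT=0

Answer: ADBGBDADGFG 1 0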